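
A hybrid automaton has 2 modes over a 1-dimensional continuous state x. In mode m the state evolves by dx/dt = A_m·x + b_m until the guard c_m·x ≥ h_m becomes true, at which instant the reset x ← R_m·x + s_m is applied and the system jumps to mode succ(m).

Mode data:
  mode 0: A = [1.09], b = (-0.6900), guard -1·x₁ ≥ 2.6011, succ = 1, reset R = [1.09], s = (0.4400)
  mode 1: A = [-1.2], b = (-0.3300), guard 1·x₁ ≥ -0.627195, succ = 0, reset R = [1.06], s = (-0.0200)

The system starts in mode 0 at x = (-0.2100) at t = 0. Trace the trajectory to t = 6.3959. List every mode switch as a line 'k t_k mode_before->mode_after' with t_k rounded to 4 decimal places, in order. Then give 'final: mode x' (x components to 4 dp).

1 1.2335 0->1
2 2.7294 1->0
3 3.5530 0->1
4 5.0489 1->0
5 5.8726 0->1
final: 1 -1.4064

Mode 0: guard c·x = 2.6011 hit at Δt = 1.2335 (t = 1.2335), x⁻ = (-2.6011) → reset → x⁺ = (-2.3952), jump to mode 1
Mode 1: guard c·x = -0.6272 hit at Δt = 1.4959 (t = 2.7294), x⁻ = (-0.6272) → reset → x⁺ = (-0.6848), jump to mode 0
Mode 0: guard c·x = 2.6011 hit at Δt = 0.8236 (t = 3.5530), x⁻ = (-2.6011) → reset → x⁺ = (-2.3952), jump to mode 1
Mode 1: guard c·x = -0.6272 hit at Δt = 1.4959 (t = 5.0489), x⁻ = (-0.6272) → reset → x⁺ = (-0.6848), jump to mode 0
Mode 0: guard c·x = 2.6011 hit at Δt = 0.8236 (t = 5.8726), x⁻ = (-2.6011) → reset → x⁺ = (-2.3952), jump to mode 1
Mode 1: flow for 0.5233 to horizon, guard not reached → x = (-1.4064)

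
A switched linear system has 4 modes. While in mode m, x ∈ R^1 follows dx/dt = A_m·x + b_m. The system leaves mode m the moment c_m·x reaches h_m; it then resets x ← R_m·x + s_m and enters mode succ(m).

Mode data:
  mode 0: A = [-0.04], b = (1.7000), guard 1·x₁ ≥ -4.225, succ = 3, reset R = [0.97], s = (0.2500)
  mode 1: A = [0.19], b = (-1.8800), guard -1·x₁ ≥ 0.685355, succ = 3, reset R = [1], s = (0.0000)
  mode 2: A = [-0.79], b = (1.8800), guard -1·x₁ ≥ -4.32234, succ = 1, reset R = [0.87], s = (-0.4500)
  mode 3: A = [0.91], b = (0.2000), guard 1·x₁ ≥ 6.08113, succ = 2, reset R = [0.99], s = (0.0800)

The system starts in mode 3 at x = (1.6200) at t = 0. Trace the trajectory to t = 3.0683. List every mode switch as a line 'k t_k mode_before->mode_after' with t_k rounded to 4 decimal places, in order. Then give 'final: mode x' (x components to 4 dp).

Mode 3: guard c·x = 6.0811 hit at Δt = 1.3528 (t = 1.3528), x⁻ = (6.0811) → reset → x⁺ = (6.1003), jump to mode 2
Mode 2: guard c·x = -4.3223 hit at Δt = 0.8226 (t = 2.1754), x⁻ = (4.3223) → reset → x⁺ = (3.3104), jump to mode 1
Mode 1: flow for 0.8929 to horizon, guard not reached → x = (2.0931)

1 1.3528 3->2
2 2.1754 2->1
final: 1 2.0931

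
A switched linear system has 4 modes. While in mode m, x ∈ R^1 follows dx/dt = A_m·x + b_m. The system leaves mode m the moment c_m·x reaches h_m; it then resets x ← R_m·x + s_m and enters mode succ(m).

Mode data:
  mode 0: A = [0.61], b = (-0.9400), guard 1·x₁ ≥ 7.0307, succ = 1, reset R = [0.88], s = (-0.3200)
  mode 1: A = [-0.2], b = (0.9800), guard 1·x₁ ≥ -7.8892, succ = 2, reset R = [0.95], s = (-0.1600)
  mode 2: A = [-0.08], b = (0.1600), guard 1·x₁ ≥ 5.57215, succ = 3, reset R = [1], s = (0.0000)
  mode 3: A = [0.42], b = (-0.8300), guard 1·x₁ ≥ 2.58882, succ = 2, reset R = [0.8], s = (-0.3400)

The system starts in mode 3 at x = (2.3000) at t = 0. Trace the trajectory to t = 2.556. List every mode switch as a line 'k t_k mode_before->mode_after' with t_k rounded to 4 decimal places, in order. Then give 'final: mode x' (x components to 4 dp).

1 1.5181 3->2
final: 2 1.7525

Mode 3: guard c·x = 2.5888 hit at Δt = 1.5181 (t = 1.5181), x⁻ = (2.5888) → reset → x⁺ = (1.7311), jump to mode 2
Mode 2: flow for 1.0379 to horizon, guard not reached → x = (1.7525)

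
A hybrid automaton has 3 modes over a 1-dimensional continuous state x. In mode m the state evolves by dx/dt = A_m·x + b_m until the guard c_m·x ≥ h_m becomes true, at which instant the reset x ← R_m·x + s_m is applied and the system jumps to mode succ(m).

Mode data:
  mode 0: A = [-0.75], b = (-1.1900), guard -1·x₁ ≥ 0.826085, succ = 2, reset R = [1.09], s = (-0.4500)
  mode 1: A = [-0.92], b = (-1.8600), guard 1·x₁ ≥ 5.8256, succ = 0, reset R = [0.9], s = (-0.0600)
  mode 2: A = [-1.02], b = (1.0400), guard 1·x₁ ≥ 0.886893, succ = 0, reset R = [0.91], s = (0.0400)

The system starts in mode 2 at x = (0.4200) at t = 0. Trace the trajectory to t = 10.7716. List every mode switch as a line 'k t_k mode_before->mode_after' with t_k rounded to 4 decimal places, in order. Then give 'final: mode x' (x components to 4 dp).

1 1.4785 2->0
2 3.0293 0->2
3 5.8552 2->0
4 7.4060 0->2
5 10.2320 2->0
final: 0 0.0371

Mode 2: guard c·x = 0.8869 hit at Δt = 1.4785 (t = 1.4785), x⁻ = (0.8869) → reset → x⁺ = (0.8471), jump to mode 0
Mode 0: guard c·x = 0.8261 hit at Δt = 1.5508 (t = 3.0293), x⁻ = (-0.8261) → reset → x⁺ = (-1.3504), jump to mode 2
Mode 2: guard c·x = 0.8869 hit at Δt = 2.8259 (t = 5.8552), x⁻ = (0.8869) → reset → x⁺ = (0.8471), jump to mode 0
Mode 0: guard c·x = 0.8261 hit at Δt = 1.5508 (t = 7.4060), x⁻ = (-0.8261) → reset → x⁺ = (-1.3504), jump to mode 2
Mode 2: guard c·x = 0.8869 hit at Δt = 2.8259 (t = 10.2320), x⁻ = (0.8869) → reset → x⁺ = (0.8471), jump to mode 0
Mode 0: flow for 0.5396 to horizon, guard not reached → x = (0.0371)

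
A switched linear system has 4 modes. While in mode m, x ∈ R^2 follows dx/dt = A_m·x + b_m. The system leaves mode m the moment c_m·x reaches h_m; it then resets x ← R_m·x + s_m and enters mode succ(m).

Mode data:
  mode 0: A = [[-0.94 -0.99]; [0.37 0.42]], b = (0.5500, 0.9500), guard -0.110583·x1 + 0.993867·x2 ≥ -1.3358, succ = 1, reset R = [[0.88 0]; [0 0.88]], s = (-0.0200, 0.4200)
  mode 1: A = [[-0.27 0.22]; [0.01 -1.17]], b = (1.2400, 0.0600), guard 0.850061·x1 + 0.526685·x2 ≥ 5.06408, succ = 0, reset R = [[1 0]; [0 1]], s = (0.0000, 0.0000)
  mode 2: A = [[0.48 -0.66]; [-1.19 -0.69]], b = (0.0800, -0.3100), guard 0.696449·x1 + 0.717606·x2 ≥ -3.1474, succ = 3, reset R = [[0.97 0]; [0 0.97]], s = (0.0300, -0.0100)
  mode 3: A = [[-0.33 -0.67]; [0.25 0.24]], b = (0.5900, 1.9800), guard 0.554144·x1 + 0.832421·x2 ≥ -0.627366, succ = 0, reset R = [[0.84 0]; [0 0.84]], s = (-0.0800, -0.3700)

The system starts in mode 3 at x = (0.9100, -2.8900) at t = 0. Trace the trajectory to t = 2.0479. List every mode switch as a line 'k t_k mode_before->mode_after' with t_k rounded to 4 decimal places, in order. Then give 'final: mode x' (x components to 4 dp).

1 0.5240 3->0
2 1.4885 0->1
final: 1 2.0308 -0.2666

Mode 3: guard c·x = -0.6274 hit at Δt = 0.5240 (t = 0.5240), x⁻ = (1.8359, -1.9758) → reset → x⁺ = (1.4621, -2.0297), jump to mode 0
Mode 0: guard c·x = -1.3358 hit at Δt = 0.9645 (t = 1.4885), x⁻ = (1.9162, -1.1308) → reset → x⁺ = (1.6663, -0.5751), jump to mode 1
Mode 1: flow for 0.5594 to horizon, guard not reached → x = (2.0308, -0.2666)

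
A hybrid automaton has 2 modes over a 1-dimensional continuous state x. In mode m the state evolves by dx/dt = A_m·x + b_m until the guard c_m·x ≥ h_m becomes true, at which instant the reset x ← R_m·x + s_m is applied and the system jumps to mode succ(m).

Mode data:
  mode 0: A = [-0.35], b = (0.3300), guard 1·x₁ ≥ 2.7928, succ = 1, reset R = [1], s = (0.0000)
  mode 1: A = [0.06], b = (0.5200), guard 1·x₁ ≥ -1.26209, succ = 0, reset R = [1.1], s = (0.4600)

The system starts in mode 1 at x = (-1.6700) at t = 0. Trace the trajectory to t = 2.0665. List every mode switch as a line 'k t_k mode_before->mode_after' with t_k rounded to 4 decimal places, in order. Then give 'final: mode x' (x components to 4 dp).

Mode 1: guard c·x = -1.2621 hit at Δt = 0.9444 (t = 0.9444), x⁻ = (-1.2621) → reset → x⁺ = (-0.9283), jump to mode 0
Mode 0: flow for 1.1221 to horizon, guard not reached → x = (-0.3206)

1 0.9444 1->0
final: 0 -0.3206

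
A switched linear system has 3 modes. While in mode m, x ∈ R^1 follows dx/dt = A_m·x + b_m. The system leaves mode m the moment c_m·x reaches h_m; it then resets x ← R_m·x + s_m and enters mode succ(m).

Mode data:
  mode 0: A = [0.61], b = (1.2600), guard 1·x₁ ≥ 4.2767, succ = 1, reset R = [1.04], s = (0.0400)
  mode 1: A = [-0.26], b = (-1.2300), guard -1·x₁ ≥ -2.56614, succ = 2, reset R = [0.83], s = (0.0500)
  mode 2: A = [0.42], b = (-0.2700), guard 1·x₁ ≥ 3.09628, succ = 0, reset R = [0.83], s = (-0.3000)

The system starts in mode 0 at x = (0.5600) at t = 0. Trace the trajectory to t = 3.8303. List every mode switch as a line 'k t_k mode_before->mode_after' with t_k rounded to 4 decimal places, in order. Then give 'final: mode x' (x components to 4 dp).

Mode 0: guard c·x = 4.2767 hit at Δt = 1.4458 (t = 1.4458), x⁻ = (4.2767) → reset → x⁺ = (4.4878), jump to mode 1
Mode 1: guard c·x = -2.5661 hit at Δt = 0.8991 (t = 2.3449), x⁻ = (2.5661) → reset → x⁺ = (2.1799), jump to mode 2
Mode 2: guard c·x = 3.0963 hit at Δt = 1.1134 (t = 3.4583), x⁻ = (3.0963) → reset → x⁺ = (2.2699), jump to mode 0
Mode 0: flow for 0.3720 to horizon, guard not reached → x = (3.3743)

1 1.4458 0->1
2 2.3449 1->2
3 3.4583 2->0
final: 0 3.3743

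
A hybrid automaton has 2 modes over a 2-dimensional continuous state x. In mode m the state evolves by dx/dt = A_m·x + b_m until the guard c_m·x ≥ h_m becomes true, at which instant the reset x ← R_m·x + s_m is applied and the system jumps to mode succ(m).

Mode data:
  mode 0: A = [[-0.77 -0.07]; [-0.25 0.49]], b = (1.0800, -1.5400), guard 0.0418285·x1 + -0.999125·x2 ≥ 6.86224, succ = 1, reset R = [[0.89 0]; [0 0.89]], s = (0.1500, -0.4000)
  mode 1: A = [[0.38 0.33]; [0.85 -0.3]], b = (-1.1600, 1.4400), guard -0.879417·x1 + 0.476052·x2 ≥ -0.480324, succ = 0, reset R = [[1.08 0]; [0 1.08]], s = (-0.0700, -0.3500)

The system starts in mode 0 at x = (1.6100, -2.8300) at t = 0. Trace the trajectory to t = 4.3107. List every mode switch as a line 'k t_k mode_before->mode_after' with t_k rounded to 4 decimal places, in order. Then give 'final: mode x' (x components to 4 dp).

Mode 0: guard c·x = 6.8622 hit at Δt = 0.9359 (t = 0.9359), x⁻ = (1.7321, -6.7957) → reset → x⁺ = (1.6915, -6.4482), jump to mode 1
Mode 1: guard c·x = -0.4803 hit at Δt = 1.1159 (t = 2.0518), x⁻ = (-1.1239, -3.0851) → reset → x⁺ = (-1.2838, -3.6819), jump to mode 0
Mode 0: guard c·x = 6.8622 hit at Δt = 0.8073 (t = 2.8591), x⁻ = (0.1832, -6.8606) → reset → x⁺ = (0.3130, -6.5059), jump to mode 1
Mode 1: guard c·x = -0.4803 hit at Δt = 0.7177 (t = 3.5768), x⁻ = (-2.0556, -4.8062) → reset → x⁺ = (-2.2900, -5.5407), jump to mode 0
Mode 0: guard c·x = 6.8622 hit at Δt = 0.3345 (t = 3.9113), x⁻ = (-1.3228, -6.9236) → reset → x⁺ = (-1.0273, -6.5620), jump to mode 1
Mode 1: flow for 0.3994 to horizon, guard not reached → x = (-2.5736, -5.8563)

1 0.9359 0->1
2 2.0518 1->0
3 2.8591 0->1
4 3.5768 1->0
5 3.9113 0->1
final: 1 -2.5736 -5.8563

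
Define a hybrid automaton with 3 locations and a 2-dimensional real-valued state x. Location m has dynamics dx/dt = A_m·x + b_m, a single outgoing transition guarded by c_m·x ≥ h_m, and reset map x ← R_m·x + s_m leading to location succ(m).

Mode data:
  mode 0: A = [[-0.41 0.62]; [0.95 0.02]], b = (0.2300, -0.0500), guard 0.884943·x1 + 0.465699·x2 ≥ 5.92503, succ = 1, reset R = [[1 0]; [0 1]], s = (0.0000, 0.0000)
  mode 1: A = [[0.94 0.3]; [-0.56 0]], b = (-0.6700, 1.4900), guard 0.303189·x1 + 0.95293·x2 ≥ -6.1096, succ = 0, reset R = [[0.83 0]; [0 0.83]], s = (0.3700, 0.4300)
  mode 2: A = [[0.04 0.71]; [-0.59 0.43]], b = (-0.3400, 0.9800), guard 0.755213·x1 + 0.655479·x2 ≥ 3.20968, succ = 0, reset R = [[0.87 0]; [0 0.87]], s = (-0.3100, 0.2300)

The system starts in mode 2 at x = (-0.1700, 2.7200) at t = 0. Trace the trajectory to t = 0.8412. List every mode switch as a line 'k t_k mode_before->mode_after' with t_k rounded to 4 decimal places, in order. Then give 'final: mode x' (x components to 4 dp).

1 0.5229 2->0
final: 0 1.1599 3.8563

Mode 2: guard c·x = 3.2097 hit at Δt = 0.5229 (t = 0.5229), x⁻ = (0.8854, 3.8765) → reset → x⁺ = (0.4603, 3.6026), jump to mode 0
Mode 0: flow for 0.3183 to horizon, guard not reached → x = (1.1599, 3.8563)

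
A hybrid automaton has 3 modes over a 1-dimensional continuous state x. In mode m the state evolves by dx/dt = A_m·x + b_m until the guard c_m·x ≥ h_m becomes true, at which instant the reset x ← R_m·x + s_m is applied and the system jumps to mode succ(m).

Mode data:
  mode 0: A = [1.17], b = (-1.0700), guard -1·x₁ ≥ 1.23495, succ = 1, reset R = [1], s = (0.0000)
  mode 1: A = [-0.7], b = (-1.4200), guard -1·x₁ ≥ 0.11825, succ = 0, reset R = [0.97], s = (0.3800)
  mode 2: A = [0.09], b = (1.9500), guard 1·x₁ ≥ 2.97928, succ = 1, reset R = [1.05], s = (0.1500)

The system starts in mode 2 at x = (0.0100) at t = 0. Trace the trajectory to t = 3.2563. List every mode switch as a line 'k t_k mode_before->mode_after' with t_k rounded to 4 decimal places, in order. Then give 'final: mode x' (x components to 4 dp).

Mode 2: guard c·x = 2.9793 hit at Δt = 1.4264 (t = 1.4264), x⁻ = (2.9793) → reset → x⁺ = (3.2782), jump to mode 1
Mode 1: guard c·x = 0.1182 hit at Δt = 1.4596 (t = 2.8860), x⁻ = (-0.1183) → reset → x⁺ = (0.2653), jump to mode 0
Mode 0: flow for 0.3703 to horizon, guard not reached → x = (-0.0868)

1 1.4264 2->1
2 2.8860 1->0
final: 0 -0.0868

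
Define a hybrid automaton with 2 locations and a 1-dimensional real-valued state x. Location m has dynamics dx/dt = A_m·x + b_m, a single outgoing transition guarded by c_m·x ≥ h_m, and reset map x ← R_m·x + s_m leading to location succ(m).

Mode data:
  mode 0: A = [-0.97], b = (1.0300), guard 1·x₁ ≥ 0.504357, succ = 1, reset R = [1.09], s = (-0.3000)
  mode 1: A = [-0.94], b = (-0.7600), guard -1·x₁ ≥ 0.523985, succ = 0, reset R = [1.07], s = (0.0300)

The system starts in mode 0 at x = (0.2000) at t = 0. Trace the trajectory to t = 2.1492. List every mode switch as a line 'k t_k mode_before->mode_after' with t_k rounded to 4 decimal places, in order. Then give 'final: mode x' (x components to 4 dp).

Mode 0: guard c·x = 0.5044 hit at Δt = 0.4491 (t = 0.4491), x⁻ = (0.5044) → reset → x⁺ = (0.2497), jump to mode 1
Mode 1: guard c·x = 0.5240 hit at Δt = 1.3974 (t = 1.8465), x⁻ = (-0.5240) → reset → x⁺ = (-0.5307), jump to mode 0
Mode 0: flow for 0.3027 to horizon, guard not reached → x = (-0.1255)

1 0.4491 0->1
2 1.8465 1->0
final: 0 -0.1255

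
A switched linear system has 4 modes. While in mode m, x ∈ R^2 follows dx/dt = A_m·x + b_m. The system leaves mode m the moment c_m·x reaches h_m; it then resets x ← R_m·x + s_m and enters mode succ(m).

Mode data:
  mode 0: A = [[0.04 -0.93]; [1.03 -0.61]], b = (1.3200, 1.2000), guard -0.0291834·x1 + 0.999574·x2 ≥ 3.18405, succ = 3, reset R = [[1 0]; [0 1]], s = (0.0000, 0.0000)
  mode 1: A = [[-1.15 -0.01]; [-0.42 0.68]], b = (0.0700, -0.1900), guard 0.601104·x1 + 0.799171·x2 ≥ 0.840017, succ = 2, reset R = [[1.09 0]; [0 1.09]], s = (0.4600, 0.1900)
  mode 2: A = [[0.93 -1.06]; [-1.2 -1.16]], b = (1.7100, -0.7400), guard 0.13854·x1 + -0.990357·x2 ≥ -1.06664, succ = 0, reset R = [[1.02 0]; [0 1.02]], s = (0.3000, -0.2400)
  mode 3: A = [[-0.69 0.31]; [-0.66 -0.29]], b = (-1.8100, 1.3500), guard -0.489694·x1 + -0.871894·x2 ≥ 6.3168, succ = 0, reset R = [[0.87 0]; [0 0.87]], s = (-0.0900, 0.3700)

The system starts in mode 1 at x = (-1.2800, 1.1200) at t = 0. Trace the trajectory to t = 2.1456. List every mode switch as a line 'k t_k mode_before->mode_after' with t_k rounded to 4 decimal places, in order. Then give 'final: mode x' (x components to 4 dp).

1 0.4332 1->2
2 0.9495 2->0
final: 0 0.1335 1.4395

Mode 1: guard c·x = 0.8400 hit at Δt = 0.4332 (t = 0.4332), x⁻ = (-0.7586, 1.6217) → reset → x⁺ = (-0.3669, 1.9577), jump to mode 2
Mode 2: guard c·x = -1.0666 hit at Δt = 0.5163 (t = 0.9495), x⁻ = (-0.4907, 1.0084) → reset → x⁺ = (-0.2005, 0.7886), jump to mode 0
Mode 0: flow for 1.1961 to horizon, guard not reached → x = (0.1335, 1.4395)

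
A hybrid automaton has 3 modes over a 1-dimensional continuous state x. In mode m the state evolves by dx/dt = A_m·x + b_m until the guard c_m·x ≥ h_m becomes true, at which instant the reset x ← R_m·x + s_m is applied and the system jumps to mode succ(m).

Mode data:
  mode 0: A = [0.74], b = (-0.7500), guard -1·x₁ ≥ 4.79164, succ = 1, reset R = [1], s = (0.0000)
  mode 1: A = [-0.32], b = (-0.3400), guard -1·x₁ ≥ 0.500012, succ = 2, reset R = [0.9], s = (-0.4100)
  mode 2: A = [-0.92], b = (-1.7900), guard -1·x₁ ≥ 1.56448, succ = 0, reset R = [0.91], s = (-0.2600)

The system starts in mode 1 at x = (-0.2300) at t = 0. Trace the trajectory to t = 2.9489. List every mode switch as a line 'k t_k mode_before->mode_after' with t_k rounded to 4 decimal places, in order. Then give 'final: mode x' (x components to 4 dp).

Mode 1: guard c·x = 0.5000 hit at Δt = 1.2252 (t = 1.2252), x⁻ = (-0.5000) → reset → x⁺ = (-0.8600), jump to mode 2
Mode 2: guard c·x = 1.5645 hit at Δt = 1.1377 (t = 2.3629), x⁻ = (-1.5645) → reset → x⁺ = (-1.6837), jump to mode 0
Mode 0: flow for 0.5860 to horizon, guard not reached → x = (-3.1479)

1 1.2252 1->2
2 2.3629 2->0
final: 0 -3.1479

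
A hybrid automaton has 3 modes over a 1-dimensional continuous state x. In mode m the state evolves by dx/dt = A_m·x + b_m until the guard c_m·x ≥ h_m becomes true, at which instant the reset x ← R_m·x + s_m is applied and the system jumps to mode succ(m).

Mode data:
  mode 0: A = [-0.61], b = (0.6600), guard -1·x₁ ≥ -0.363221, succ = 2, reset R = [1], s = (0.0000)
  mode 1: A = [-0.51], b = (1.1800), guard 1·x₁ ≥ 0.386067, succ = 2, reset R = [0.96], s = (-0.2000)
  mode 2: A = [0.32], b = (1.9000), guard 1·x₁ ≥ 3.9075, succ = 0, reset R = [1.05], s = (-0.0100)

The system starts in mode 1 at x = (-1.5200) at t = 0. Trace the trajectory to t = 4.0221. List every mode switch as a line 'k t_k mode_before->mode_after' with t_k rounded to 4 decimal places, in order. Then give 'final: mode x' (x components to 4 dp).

Mode 1: guard c·x = 0.3861 hit at Δt = 1.3481 (t = 1.3481), x⁻ = (0.3861) → reset → x⁺ = (0.1706), jump to mode 2
Mode 2: guard c·x = 3.9075 hit at Δt = 1.4917 (t = 2.8398), x⁻ = (3.9075) → reset → x⁺ = (4.0929), jump to mode 0
Mode 0: flow for 1.1823 to horizon, guard not reached → x = (2.5458)

1 1.3481 1->2
2 2.8398 2->0
final: 0 2.5458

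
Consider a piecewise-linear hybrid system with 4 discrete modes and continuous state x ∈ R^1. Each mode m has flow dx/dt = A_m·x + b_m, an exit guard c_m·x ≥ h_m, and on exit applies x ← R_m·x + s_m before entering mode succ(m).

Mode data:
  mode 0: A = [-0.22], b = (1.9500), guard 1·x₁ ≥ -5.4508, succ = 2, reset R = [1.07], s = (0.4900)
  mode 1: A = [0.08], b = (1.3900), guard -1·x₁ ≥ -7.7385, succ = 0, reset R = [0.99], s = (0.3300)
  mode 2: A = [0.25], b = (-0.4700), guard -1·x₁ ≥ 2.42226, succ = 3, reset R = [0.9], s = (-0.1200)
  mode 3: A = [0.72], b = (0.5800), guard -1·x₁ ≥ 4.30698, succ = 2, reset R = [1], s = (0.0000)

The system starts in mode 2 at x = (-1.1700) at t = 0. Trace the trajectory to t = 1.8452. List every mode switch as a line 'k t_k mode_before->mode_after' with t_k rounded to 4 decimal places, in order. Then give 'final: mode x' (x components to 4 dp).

1 1.3760 2->3
final: 3 -2.9007

Mode 2: guard c·x = 2.4223 hit at Δt = 1.3760 (t = 1.3760), x⁻ = (-2.4223) → reset → x⁺ = (-2.3000), jump to mode 3
Mode 3: flow for 0.4692 to horizon, guard not reached → x = (-2.9007)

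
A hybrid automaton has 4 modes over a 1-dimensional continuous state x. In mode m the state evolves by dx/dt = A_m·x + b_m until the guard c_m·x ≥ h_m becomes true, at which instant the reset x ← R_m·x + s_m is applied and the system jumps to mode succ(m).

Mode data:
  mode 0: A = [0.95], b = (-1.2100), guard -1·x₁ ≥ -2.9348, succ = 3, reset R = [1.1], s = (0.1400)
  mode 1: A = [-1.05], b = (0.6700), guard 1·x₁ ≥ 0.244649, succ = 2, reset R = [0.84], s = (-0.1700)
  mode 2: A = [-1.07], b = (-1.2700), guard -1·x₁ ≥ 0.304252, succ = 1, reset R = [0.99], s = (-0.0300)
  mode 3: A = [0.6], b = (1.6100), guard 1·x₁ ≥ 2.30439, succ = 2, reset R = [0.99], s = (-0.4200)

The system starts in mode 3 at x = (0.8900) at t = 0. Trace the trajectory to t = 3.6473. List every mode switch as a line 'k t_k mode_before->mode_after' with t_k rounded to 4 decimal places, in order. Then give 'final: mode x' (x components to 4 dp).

Mode 3: guard c·x = 2.3044 hit at Δt = 0.5558 (t = 0.5558), x⁻ = (2.3044) → reset → x⁺ = (1.8613), jump to mode 2
Mode 2: guard c·x = 0.3043 hit at Δt = 1.1583 (t = 1.7141), x⁻ = (-0.3043) → reset → x⁺ = (-0.3312), jump to mode 1
Mode 1: guard c·x = 0.2446 hit at Δt = 0.8587 (t = 2.5728), x⁻ = (0.2446) → reset → x⁺ = (0.0355), jump to mode 2
Mode 2: guard c·x = 0.3043 hit at Δt = 0.3043 (t = 2.8771), x⁻ = (-0.3043) → reset → x⁺ = (-0.3312), jump to mode 1
Mode 1: flow for 0.7702 to horizon, guard not reached → x = (0.2063)

1 0.5558 3->2
2 1.7141 2->1
3 2.5728 1->2
4 2.8771 2->1
final: 1 0.2063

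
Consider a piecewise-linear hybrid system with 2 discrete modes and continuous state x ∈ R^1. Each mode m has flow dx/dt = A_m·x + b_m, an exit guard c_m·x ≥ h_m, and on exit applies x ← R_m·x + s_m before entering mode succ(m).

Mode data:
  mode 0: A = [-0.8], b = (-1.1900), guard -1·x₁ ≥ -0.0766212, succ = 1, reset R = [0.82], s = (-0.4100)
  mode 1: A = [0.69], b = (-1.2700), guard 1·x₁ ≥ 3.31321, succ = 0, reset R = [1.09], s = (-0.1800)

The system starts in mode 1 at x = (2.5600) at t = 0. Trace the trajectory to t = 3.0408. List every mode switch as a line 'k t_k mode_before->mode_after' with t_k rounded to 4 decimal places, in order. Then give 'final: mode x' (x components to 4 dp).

Mode 1: guard c·x = 3.3132 hit at Δt = 1.0382 (t = 1.0382), x⁻ = (3.3132) → reset → x⁺ = (3.4314), jump to mode 0
Mode 0: guard c·x = -0.0766 hit at Δt = 1.4322 (t = 2.4704), x⁻ = (0.0766) → reset → x⁺ = (-0.3472), jump to mode 1
Mode 1: flow for 0.5704 to horizon, guard not reached → x = (-1.4023)

1 1.0382 1->0
2 2.4704 0->1
final: 1 -1.4023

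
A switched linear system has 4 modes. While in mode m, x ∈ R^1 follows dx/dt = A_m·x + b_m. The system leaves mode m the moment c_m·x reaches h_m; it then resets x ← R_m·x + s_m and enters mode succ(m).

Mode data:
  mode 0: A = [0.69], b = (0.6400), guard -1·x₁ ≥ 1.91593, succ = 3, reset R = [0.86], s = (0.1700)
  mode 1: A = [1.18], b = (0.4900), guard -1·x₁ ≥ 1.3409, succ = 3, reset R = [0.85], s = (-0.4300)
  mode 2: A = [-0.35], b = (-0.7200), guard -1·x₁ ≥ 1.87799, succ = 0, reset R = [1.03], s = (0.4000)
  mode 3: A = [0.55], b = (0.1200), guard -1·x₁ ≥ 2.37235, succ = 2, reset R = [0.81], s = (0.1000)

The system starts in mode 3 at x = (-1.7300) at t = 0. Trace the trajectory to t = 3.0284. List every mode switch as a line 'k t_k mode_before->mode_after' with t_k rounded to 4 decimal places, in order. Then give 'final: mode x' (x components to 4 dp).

1 0.6438 3->2
2 1.4256 2->0
3 2.1327 0->3
final: 3 -2.2795

Mode 3: guard c·x = 2.3723 hit at Δt = 0.6438 (t = 0.6438), x⁻ = (-2.3723) → reset → x⁺ = (-1.8216), jump to mode 2
Mode 2: guard c·x = 1.8780 hit at Δt = 0.7818 (t = 1.4256), x⁻ = (-1.8780) → reset → x⁺ = (-1.5343), jump to mode 0
Mode 0: guard c·x = 1.9159 hit at Δt = 0.7071 (t = 2.1327), x⁻ = (-1.9159) → reset → x⁺ = (-1.4777), jump to mode 3
Mode 3: flow for 0.8957 to horizon, guard not reached → x = (-2.2795)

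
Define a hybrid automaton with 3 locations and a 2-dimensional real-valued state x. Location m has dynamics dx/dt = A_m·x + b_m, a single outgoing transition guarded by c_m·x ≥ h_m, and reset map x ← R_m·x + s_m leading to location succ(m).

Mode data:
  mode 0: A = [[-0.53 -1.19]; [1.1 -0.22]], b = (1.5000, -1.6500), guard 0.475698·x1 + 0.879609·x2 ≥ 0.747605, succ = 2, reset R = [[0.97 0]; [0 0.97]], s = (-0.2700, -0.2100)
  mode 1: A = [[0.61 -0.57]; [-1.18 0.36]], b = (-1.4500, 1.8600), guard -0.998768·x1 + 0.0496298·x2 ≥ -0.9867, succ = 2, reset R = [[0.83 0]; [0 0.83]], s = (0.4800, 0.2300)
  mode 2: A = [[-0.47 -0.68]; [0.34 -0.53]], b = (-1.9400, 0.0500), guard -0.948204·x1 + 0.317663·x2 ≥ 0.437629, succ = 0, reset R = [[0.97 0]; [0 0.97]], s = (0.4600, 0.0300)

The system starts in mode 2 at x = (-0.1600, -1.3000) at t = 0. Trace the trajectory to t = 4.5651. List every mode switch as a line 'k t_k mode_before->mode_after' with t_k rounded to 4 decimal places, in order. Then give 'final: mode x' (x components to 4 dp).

Mode 2: guard c·x = 0.4376 hit at Δt = 0.6617 (t = 0.6617), x⁻ = (-0.7906, -0.9821) → reset → x⁺ = (-0.3068, -0.9226), jump to mode 0
Mode 0: guard c·x = 0.7476 hit at Δt = 1.4281 (t = 2.0898), x⁻ = (2.7160, -0.6189) → reset → x⁺ = (2.3645, -0.8103), jump to mode 2
Mode 2: guard c·x = 0.4376 hit at Δt = 1.3595 (t = 3.4493), x⁻ = (-0.5050, -0.1299) → reset → x⁺ = (-0.0299, -0.0960), jump to mode 0
Mode 0: flow for 1.1158 to horizon, guard not reached → x = (1.8461, -0.6356)

1 0.6617 2->0
2 2.0898 0->2
3 3.4493 2->0
final: 0 1.8461 -0.6356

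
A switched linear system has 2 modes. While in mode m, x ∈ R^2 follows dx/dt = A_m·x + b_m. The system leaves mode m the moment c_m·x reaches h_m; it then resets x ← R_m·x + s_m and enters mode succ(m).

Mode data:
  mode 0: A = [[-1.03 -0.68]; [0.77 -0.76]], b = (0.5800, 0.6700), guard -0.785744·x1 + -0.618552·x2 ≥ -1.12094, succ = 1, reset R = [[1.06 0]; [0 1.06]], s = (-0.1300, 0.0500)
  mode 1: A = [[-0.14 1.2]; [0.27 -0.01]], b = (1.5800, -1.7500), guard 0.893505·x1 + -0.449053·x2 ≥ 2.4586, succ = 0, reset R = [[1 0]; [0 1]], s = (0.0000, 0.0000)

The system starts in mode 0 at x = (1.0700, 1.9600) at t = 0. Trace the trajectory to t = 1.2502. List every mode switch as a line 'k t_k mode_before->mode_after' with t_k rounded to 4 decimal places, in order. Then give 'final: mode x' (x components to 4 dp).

1 0.8025 0->1
final: 1 1.4285 1.1309

Mode 0: guard c·x = -1.1209 hit at Δt = 0.8025 (t = 0.8025), x⁻ = (0.1038, 1.6803) → reset → x⁺ = (-0.0199, 1.8311), jump to mode 1
Mode 1: flow for 0.4477 to horizon, guard not reached → x = (1.4285, 1.1309)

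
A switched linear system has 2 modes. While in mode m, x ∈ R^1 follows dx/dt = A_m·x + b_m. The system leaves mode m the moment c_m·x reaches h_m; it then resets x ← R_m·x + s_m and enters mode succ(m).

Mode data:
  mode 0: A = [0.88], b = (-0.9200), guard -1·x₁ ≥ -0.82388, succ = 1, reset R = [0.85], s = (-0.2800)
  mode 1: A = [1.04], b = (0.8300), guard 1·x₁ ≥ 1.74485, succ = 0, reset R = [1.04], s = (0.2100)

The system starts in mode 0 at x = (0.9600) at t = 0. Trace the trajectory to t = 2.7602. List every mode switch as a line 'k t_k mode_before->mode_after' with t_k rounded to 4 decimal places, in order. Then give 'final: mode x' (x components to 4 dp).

Mode 0: guard c·x = -0.8239 hit at Δt = 1.0827 (t = 1.0827), x⁻ = (0.8239) → reset → x⁺ = (0.4203), jump to mode 1
Mode 1: guard c·x = 1.7449 hit at Δt = 0.7075 (t = 1.7902), x⁻ = (1.7448) → reset → x⁺ = (2.0246), jump to mode 0
Mode 0: flow for 0.9700 to horizon, guard not reached → x = (3.3447)

1 1.0827 0->1
2 1.7902 1->0
final: 0 3.3447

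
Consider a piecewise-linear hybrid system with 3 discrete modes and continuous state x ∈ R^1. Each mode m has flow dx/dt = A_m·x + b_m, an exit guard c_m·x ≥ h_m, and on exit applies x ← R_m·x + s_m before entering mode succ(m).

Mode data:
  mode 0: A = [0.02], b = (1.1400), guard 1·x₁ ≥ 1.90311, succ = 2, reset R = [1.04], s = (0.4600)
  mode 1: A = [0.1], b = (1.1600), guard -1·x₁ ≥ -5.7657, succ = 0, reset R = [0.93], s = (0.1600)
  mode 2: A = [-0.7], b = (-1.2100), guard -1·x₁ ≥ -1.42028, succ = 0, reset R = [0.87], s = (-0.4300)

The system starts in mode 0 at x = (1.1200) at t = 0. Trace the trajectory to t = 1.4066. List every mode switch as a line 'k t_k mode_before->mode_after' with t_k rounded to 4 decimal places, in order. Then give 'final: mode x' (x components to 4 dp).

Mode 0: guard c·x = 1.9031 hit at Δt = 0.6692 (t = 0.6692), x⁻ = (1.9031) → reset → x⁺ = (2.4392), jump to mode 2
Mode 2: guard c·x = -1.4203 hit at Δt = 0.4005 (t = 1.0697), x⁻ = (1.4203) → reset → x⁺ = (0.8056), jump to mode 0
Mode 0: flow for 0.3369 to horizon, guard not reached → x = (1.1964)

1 0.6692 0->2
2 1.0697 2->0
final: 0 1.1964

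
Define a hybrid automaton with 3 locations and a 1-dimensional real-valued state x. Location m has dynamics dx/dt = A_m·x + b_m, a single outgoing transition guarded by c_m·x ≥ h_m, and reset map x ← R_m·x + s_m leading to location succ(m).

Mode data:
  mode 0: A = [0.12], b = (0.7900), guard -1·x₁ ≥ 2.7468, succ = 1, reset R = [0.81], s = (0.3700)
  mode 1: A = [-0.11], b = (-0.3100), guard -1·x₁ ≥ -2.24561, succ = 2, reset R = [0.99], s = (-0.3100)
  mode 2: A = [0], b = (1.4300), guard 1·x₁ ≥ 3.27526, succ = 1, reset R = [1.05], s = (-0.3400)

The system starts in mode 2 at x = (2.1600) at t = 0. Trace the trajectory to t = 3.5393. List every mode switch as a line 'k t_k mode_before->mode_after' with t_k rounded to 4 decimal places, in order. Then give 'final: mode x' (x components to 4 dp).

1 0.7799 2->1
2 2.1958 1->2
3 3.1483 2->1
final: 1 2.8499

Mode 2: guard c·x = 3.2753 hit at Δt = 0.7799 (t = 0.7799), x⁻ = (3.2753) → reset → x⁺ = (3.0990), jump to mode 1
Mode 1: guard c·x = -2.2456 hit at Δt = 1.4159 (t = 2.1958), x⁻ = (2.2456) → reset → x⁺ = (1.9132), jump to mode 2
Mode 2: guard c·x = 3.2753 hit at Δt = 0.9525 (t = 3.1483), x⁻ = (3.2753) → reset → x⁺ = (3.0990), jump to mode 1
Mode 1: flow for 0.3910 to horizon, guard not reached → x = (2.8499)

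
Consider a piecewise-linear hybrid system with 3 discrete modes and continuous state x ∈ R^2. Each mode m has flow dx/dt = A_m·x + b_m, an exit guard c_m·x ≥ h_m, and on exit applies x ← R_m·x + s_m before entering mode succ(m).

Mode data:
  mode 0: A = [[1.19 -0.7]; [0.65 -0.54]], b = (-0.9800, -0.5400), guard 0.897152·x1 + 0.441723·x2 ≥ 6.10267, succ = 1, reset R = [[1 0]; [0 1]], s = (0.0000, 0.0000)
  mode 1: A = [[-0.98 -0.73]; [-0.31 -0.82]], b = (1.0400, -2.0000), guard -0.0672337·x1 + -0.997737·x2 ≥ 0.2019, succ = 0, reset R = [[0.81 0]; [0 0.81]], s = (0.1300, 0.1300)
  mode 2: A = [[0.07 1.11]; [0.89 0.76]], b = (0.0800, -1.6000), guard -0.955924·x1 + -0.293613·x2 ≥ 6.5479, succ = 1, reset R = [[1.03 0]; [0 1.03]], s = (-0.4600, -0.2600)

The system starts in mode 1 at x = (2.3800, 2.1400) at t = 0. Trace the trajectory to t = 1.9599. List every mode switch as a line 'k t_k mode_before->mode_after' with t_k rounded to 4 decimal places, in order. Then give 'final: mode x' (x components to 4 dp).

1 0.7682 1->0
final: 0 2.5768 0.5511

Mode 1: guard c·x = 0.2019 hit at Δt = 0.7682 (t = 0.7682), x⁻ = (1.4353, -0.2991) → reset → x⁺ = (1.2926, -0.1123), jump to mode 0
Mode 0: flow for 1.1917 to horizon, guard not reached → x = (2.5768, 0.5511)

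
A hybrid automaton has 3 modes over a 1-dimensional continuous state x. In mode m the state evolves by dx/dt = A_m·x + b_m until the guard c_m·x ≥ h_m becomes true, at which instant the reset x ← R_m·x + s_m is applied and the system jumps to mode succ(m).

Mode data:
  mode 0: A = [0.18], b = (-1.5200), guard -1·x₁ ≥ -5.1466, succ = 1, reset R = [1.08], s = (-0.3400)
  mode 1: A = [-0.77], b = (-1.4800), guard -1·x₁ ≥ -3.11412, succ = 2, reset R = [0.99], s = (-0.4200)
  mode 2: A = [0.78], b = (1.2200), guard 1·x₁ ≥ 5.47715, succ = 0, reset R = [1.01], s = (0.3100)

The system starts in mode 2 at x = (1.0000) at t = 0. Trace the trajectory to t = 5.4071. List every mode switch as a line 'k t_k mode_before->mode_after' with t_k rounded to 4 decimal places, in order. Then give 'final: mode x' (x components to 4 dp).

1 1.2951 2->0
2 2.6106 0->1
3 3.0640 1->2
4 3.7182 2->0
5 5.0337 0->1
final: 1 3.4340

Mode 2: guard c·x = 5.4771 hit at Δt = 1.2951 (t = 1.2951), x⁻ = (5.4771) → reset → x⁺ = (5.8419), jump to mode 0
Mode 0: guard c·x = -5.1466 hit at Δt = 1.3155 (t = 2.6106), x⁻ = (5.1466) → reset → x⁺ = (5.2183), jump to mode 1
Mode 1: guard c·x = -3.1141 hit at Δt = 0.4534 (t = 3.0640), x⁻ = (3.1141) → reset → x⁺ = (2.6630), jump to mode 2
Mode 2: guard c·x = 5.4771 hit at Δt = 0.6542 (t = 3.7182), x⁻ = (5.4771) → reset → x⁺ = (5.8419), jump to mode 0
Mode 0: guard c·x = -5.1466 hit at Δt = 1.3155 (t = 5.0337), x⁻ = (5.1466) → reset → x⁺ = (5.2183), jump to mode 1
Mode 1: flow for 0.3734 to horizon, guard not reached → x = (3.4340)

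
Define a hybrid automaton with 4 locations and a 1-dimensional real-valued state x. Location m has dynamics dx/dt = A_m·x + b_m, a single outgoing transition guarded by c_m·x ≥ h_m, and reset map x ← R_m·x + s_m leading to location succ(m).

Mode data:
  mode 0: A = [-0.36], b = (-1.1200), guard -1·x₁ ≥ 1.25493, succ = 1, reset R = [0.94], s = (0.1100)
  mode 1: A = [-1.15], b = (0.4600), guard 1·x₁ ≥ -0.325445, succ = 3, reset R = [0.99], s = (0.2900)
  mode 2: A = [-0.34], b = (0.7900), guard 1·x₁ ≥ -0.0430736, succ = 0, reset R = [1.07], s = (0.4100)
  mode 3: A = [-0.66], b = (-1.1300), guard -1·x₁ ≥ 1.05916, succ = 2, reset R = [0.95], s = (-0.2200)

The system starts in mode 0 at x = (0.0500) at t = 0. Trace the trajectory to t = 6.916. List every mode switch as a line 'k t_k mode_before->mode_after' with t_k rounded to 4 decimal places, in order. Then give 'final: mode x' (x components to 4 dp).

1 1.4789 0->1
2 2.0928 1->3
3 3.5246 3->2
4 4.7170 2->0
5 6.4589 0->1
final: 1 -0.4688

Mode 0: guard c·x = 1.2549 hit at Δt = 1.4789 (t = 1.4789), x⁻ = (-1.2549) → reset → x⁺ = (-1.0696), jump to mode 1
Mode 1: guard c·x = -0.3254 hit at Δt = 0.6139 (t = 2.0928), x⁻ = (-0.3254) → reset → x⁺ = (-0.0322), jump to mode 3
Mode 3: guard c·x = 1.0592 hit at Δt = 1.4318 (t = 3.5246), x⁻ = (-1.0592) → reset → x⁺ = (-1.2262), jump to mode 2
Mode 2: guard c·x = -0.0431 hit at Δt = 1.1924 (t = 4.7170), x⁻ = (-0.0431) → reset → x⁺ = (0.3639), jump to mode 0
Mode 0: guard c·x = 1.2549 hit at Δt = 1.7419 (t = 6.4589), x⁻ = (-1.2549) → reset → x⁺ = (-1.0696), jump to mode 1
Mode 1: flow for 0.4571 to horizon, guard not reached → x = (-0.4688)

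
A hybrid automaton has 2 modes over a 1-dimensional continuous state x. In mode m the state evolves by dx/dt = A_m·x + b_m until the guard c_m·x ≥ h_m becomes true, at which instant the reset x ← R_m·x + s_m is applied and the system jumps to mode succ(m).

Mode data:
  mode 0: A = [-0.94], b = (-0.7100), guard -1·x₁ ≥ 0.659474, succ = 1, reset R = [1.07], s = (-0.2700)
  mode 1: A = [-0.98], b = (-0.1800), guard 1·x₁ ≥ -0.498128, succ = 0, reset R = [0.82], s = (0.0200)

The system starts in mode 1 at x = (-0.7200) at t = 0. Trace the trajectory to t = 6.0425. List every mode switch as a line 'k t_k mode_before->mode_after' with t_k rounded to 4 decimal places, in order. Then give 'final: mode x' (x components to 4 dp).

1 0.5448 1->0
2 1.9727 0->1
3 2.9152 1->0
4 4.3431 0->1
5 5.2857 1->0
final: 0 -0.5752

Mode 1: guard c·x = -0.4981 hit at Δt = 0.5448 (t = 0.5448), x⁻ = (-0.4981) → reset → x⁺ = (-0.3885), jump to mode 0
Mode 0: guard c·x = 0.6595 hit at Δt = 1.4279 (t = 1.9727), x⁻ = (-0.6595) → reset → x⁺ = (-0.9756), jump to mode 1
Mode 1: guard c·x = -0.4981 hit at Δt = 0.9425 (t = 2.9152), x⁻ = (-0.4981) → reset → x⁺ = (-0.3885), jump to mode 0
Mode 0: guard c·x = 0.6595 hit at Δt = 1.4279 (t = 4.3431), x⁻ = (-0.6595) → reset → x⁺ = (-0.9756), jump to mode 1
Mode 1: guard c·x = -0.4981 hit at Δt = 0.9425 (t = 5.2857), x⁻ = (-0.4981) → reset → x⁺ = (-0.3885), jump to mode 0
Mode 0: flow for 0.7568 to horizon, guard not reached → x = (-0.5752)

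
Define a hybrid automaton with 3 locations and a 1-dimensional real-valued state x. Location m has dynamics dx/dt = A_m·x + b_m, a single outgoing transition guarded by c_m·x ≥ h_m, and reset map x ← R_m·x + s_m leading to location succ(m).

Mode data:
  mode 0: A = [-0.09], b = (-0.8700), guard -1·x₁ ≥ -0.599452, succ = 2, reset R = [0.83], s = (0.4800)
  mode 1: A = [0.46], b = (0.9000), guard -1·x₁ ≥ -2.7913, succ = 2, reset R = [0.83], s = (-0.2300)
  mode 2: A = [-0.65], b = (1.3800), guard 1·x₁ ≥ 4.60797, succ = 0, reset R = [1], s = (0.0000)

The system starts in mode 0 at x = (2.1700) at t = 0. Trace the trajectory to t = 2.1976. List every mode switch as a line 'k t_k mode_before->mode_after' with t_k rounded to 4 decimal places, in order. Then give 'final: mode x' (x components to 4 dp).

Mode 0: guard c·x = -0.5995 hit at Δt = 1.5817 (t = 1.5817), x⁻ = (0.5995) → reset → x⁺ = (0.9775), jump to mode 2
Mode 2: flow for 0.6159 to horizon, guard not reached → x = (1.3555)

1 1.5817 0->2
final: 2 1.3555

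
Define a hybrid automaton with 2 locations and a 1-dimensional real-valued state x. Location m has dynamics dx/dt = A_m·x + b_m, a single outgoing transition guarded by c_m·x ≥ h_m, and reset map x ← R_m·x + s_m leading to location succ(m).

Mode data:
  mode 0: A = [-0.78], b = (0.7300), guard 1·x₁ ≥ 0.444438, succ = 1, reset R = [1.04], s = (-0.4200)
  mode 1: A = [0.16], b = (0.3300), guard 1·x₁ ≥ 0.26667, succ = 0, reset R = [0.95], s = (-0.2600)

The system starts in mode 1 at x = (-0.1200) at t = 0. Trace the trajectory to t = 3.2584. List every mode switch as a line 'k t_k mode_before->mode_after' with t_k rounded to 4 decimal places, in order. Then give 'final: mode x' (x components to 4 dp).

1 1.1346 1->0
2 1.9695 0->1
3 2.6028 1->0
final: 0 0.3707

Mode 1: guard c·x = 0.2667 hit at Δt = 1.1346 (t = 1.1346), x⁻ = (0.2667) → reset → x⁺ = (-0.0067), jump to mode 0
Mode 0: guard c·x = 0.4444 hit at Δt = 0.8349 (t = 1.9695), x⁻ = (0.4444) → reset → x⁺ = (0.0422), jump to mode 1
Mode 1: guard c·x = 0.2667 hit at Δt = 0.6333 (t = 2.6028), x⁻ = (0.2667) → reset → x⁺ = (-0.0067), jump to mode 0
Mode 0: flow for 0.6556 to horizon, guard not reached → x = (0.3707)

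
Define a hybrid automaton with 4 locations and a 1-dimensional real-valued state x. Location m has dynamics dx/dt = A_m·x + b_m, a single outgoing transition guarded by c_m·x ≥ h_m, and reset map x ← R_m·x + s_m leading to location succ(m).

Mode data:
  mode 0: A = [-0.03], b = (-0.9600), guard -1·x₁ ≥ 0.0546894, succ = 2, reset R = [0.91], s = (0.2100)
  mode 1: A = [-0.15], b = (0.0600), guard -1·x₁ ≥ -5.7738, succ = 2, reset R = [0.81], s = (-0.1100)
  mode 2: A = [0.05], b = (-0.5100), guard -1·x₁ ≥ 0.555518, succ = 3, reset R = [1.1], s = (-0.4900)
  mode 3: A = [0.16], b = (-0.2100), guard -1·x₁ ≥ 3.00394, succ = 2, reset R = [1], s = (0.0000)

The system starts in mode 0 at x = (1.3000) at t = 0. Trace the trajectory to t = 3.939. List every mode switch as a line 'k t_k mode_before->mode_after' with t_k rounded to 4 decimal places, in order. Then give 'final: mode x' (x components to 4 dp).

1 1.3844 0->2
2 2.7617 2->3
final: 3 -1.6013

Mode 0: guard c·x = 0.0547 hit at Δt = 1.3844 (t = 1.3844), x⁻ = (-0.0547) → reset → x⁺ = (0.1602), jump to mode 2
Mode 2: guard c·x = 0.5555 hit at Δt = 1.3773 (t = 2.7617), x⁻ = (-0.5555) → reset → x⁺ = (-1.1011), jump to mode 3
Mode 3: flow for 1.1773 to horizon, guard not reached → x = (-1.6013)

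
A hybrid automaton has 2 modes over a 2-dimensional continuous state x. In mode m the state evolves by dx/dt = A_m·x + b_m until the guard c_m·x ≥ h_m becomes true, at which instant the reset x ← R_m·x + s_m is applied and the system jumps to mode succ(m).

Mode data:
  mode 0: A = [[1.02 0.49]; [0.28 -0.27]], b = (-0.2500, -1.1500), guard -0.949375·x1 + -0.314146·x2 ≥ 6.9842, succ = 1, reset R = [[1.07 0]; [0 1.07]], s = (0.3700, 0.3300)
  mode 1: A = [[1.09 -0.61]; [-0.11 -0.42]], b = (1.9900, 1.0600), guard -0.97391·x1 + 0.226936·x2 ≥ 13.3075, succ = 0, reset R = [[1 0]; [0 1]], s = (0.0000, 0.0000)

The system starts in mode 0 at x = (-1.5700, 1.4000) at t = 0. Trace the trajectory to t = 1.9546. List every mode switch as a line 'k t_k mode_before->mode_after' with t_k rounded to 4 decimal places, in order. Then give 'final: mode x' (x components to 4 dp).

Mode 0: guard c·x = 6.9842 hit at Δt = 1.4019 (t = 1.4019), x⁻ = (-6.8407, -1.5593) → reset → x⁺ = (-6.9495, -1.3384), jump to mode 1
Mode 1: flow for 0.5527 to horizon, guard not reached → x = (-10.8333, -0.0643)

1 1.4019 0->1
final: 1 -10.8333 -0.0643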